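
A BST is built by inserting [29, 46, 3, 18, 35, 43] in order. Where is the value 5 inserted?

Starting tree (level order): [29, 3, 46, None, 18, 35, None, None, None, None, 43]
Insertion path: 29 -> 3 -> 18
Result: insert 5 as left child of 18
Final tree (level order): [29, 3, 46, None, 18, 35, None, 5, None, None, 43]


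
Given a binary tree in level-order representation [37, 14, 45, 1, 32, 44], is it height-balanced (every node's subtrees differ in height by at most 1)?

Tree (level-order array): [37, 14, 45, 1, 32, 44]
Definition: a tree is height-balanced if, at every node, |h(left) - h(right)| <= 1 (empty subtree has height -1).
Bottom-up per-node check:
  node 1: h_left=-1, h_right=-1, diff=0 [OK], height=0
  node 32: h_left=-1, h_right=-1, diff=0 [OK], height=0
  node 14: h_left=0, h_right=0, diff=0 [OK], height=1
  node 44: h_left=-1, h_right=-1, diff=0 [OK], height=0
  node 45: h_left=0, h_right=-1, diff=1 [OK], height=1
  node 37: h_left=1, h_right=1, diff=0 [OK], height=2
All nodes satisfy the balance condition.
Result: Balanced


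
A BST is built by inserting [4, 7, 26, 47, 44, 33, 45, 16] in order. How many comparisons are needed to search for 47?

Search path for 47: 4 -> 7 -> 26 -> 47
Found: True
Comparisons: 4


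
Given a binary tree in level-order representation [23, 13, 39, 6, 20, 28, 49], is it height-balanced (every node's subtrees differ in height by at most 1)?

Tree (level-order array): [23, 13, 39, 6, 20, 28, 49]
Definition: a tree is height-balanced if, at every node, |h(left) - h(right)| <= 1 (empty subtree has height -1).
Bottom-up per-node check:
  node 6: h_left=-1, h_right=-1, diff=0 [OK], height=0
  node 20: h_left=-1, h_right=-1, diff=0 [OK], height=0
  node 13: h_left=0, h_right=0, diff=0 [OK], height=1
  node 28: h_left=-1, h_right=-1, diff=0 [OK], height=0
  node 49: h_left=-1, h_right=-1, diff=0 [OK], height=0
  node 39: h_left=0, h_right=0, diff=0 [OK], height=1
  node 23: h_left=1, h_right=1, diff=0 [OK], height=2
All nodes satisfy the balance condition.
Result: Balanced


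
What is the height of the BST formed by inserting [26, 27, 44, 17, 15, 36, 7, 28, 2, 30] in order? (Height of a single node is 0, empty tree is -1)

Insertion order: [26, 27, 44, 17, 15, 36, 7, 28, 2, 30]
Tree (level-order array): [26, 17, 27, 15, None, None, 44, 7, None, 36, None, 2, None, 28, None, None, None, None, 30]
Compute height bottom-up (empty subtree = -1):
  height(2) = 1 + max(-1, -1) = 0
  height(7) = 1 + max(0, -1) = 1
  height(15) = 1 + max(1, -1) = 2
  height(17) = 1 + max(2, -1) = 3
  height(30) = 1 + max(-1, -1) = 0
  height(28) = 1 + max(-1, 0) = 1
  height(36) = 1 + max(1, -1) = 2
  height(44) = 1 + max(2, -1) = 3
  height(27) = 1 + max(-1, 3) = 4
  height(26) = 1 + max(3, 4) = 5
Height = 5


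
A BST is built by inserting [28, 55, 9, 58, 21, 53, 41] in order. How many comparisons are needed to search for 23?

Search path for 23: 28 -> 9 -> 21
Found: False
Comparisons: 3


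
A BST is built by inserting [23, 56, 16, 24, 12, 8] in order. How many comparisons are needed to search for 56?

Search path for 56: 23 -> 56
Found: True
Comparisons: 2


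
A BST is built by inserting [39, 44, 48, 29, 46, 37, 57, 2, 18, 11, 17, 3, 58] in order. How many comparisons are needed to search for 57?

Search path for 57: 39 -> 44 -> 48 -> 57
Found: True
Comparisons: 4


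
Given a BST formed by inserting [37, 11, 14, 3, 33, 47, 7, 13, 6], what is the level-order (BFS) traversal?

Tree insertion order: [37, 11, 14, 3, 33, 47, 7, 13, 6]
Tree (level-order array): [37, 11, 47, 3, 14, None, None, None, 7, 13, 33, 6]
BFS from the root, enqueuing left then right child of each popped node:
  queue [37] -> pop 37, enqueue [11, 47], visited so far: [37]
  queue [11, 47] -> pop 11, enqueue [3, 14], visited so far: [37, 11]
  queue [47, 3, 14] -> pop 47, enqueue [none], visited so far: [37, 11, 47]
  queue [3, 14] -> pop 3, enqueue [7], visited so far: [37, 11, 47, 3]
  queue [14, 7] -> pop 14, enqueue [13, 33], visited so far: [37, 11, 47, 3, 14]
  queue [7, 13, 33] -> pop 7, enqueue [6], visited so far: [37, 11, 47, 3, 14, 7]
  queue [13, 33, 6] -> pop 13, enqueue [none], visited so far: [37, 11, 47, 3, 14, 7, 13]
  queue [33, 6] -> pop 33, enqueue [none], visited so far: [37, 11, 47, 3, 14, 7, 13, 33]
  queue [6] -> pop 6, enqueue [none], visited so far: [37, 11, 47, 3, 14, 7, 13, 33, 6]
Result: [37, 11, 47, 3, 14, 7, 13, 33, 6]


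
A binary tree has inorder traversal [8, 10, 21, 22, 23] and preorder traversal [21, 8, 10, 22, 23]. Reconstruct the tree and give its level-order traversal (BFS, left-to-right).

Inorder:  [8, 10, 21, 22, 23]
Preorder: [21, 8, 10, 22, 23]
Algorithm: preorder visits root first, so consume preorder in order;
for each root, split the current inorder slice at that value into
left-subtree inorder and right-subtree inorder, then recurse.
Recursive splits:
  root=21; inorder splits into left=[8, 10], right=[22, 23]
  root=8; inorder splits into left=[], right=[10]
  root=10; inorder splits into left=[], right=[]
  root=22; inorder splits into left=[], right=[23]
  root=23; inorder splits into left=[], right=[]
Reconstructed level-order: [21, 8, 22, 10, 23]


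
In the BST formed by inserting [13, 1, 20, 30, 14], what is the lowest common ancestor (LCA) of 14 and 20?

Tree insertion order: [13, 1, 20, 30, 14]
Tree (level-order array): [13, 1, 20, None, None, 14, 30]
In a BST, the LCA of p=14, q=20 is the first node v on the
root-to-leaf path with p <= v <= q (go left if both < v, right if both > v).
Walk from root:
  at 13: both 14 and 20 > 13, go right
  at 20: 14 <= 20 <= 20, this is the LCA
LCA = 20


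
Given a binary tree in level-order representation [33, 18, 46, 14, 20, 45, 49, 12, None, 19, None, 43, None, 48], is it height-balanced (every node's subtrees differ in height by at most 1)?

Tree (level-order array): [33, 18, 46, 14, 20, 45, 49, 12, None, 19, None, 43, None, 48]
Definition: a tree is height-balanced if, at every node, |h(left) - h(right)| <= 1 (empty subtree has height -1).
Bottom-up per-node check:
  node 12: h_left=-1, h_right=-1, diff=0 [OK], height=0
  node 14: h_left=0, h_right=-1, diff=1 [OK], height=1
  node 19: h_left=-1, h_right=-1, diff=0 [OK], height=0
  node 20: h_left=0, h_right=-1, diff=1 [OK], height=1
  node 18: h_left=1, h_right=1, diff=0 [OK], height=2
  node 43: h_left=-1, h_right=-1, diff=0 [OK], height=0
  node 45: h_left=0, h_right=-1, diff=1 [OK], height=1
  node 48: h_left=-1, h_right=-1, diff=0 [OK], height=0
  node 49: h_left=0, h_right=-1, diff=1 [OK], height=1
  node 46: h_left=1, h_right=1, diff=0 [OK], height=2
  node 33: h_left=2, h_right=2, diff=0 [OK], height=3
All nodes satisfy the balance condition.
Result: Balanced


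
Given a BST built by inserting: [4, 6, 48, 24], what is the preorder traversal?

Tree insertion order: [4, 6, 48, 24]
Tree (level-order array): [4, None, 6, None, 48, 24]
Preorder traversal: [4, 6, 48, 24]


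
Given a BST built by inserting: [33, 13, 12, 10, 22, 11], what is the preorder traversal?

Tree insertion order: [33, 13, 12, 10, 22, 11]
Tree (level-order array): [33, 13, None, 12, 22, 10, None, None, None, None, 11]
Preorder traversal: [33, 13, 12, 10, 11, 22]


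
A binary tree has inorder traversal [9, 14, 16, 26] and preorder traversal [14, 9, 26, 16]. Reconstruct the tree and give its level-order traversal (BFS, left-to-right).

Inorder:  [9, 14, 16, 26]
Preorder: [14, 9, 26, 16]
Algorithm: preorder visits root first, so consume preorder in order;
for each root, split the current inorder slice at that value into
left-subtree inorder and right-subtree inorder, then recurse.
Recursive splits:
  root=14; inorder splits into left=[9], right=[16, 26]
  root=9; inorder splits into left=[], right=[]
  root=26; inorder splits into left=[16], right=[]
  root=16; inorder splits into left=[], right=[]
Reconstructed level-order: [14, 9, 26, 16]


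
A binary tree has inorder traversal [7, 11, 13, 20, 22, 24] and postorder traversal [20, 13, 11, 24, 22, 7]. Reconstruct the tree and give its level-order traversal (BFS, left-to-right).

Inorder:   [7, 11, 13, 20, 22, 24]
Postorder: [20, 13, 11, 24, 22, 7]
Algorithm: postorder visits root last, so walk postorder right-to-left;
each value is the root of the current inorder slice — split it at that
value, recurse on the right subtree first, then the left.
Recursive splits:
  root=7; inorder splits into left=[], right=[11, 13, 20, 22, 24]
  root=22; inorder splits into left=[11, 13, 20], right=[24]
  root=24; inorder splits into left=[], right=[]
  root=11; inorder splits into left=[], right=[13, 20]
  root=13; inorder splits into left=[], right=[20]
  root=20; inorder splits into left=[], right=[]
Reconstructed level-order: [7, 22, 11, 24, 13, 20]


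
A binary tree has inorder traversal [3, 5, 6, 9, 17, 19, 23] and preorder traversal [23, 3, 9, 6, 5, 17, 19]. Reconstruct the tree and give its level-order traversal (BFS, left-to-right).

Inorder:  [3, 5, 6, 9, 17, 19, 23]
Preorder: [23, 3, 9, 6, 5, 17, 19]
Algorithm: preorder visits root first, so consume preorder in order;
for each root, split the current inorder slice at that value into
left-subtree inorder and right-subtree inorder, then recurse.
Recursive splits:
  root=23; inorder splits into left=[3, 5, 6, 9, 17, 19], right=[]
  root=3; inorder splits into left=[], right=[5, 6, 9, 17, 19]
  root=9; inorder splits into left=[5, 6], right=[17, 19]
  root=6; inorder splits into left=[5], right=[]
  root=5; inorder splits into left=[], right=[]
  root=17; inorder splits into left=[], right=[19]
  root=19; inorder splits into left=[], right=[]
Reconstructed level-order: [23, 3, 9, 6, 17, 5, 19]


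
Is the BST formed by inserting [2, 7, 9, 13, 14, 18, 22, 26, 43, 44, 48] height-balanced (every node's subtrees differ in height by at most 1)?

Tree (level-order array): [2, None, 7, None, 9, None, 13, None, 14, None, 18, None, 22, None, 26, None, 43, None, 44, None, 48]
Definition: a tree is height-balanced if, at every node, |h(left) - h(right)| <= 1 (empty subtree has height -1).
Bottom-up per-node check:
  node 48: h_left=-1, h_right=-1, diff=0 [OK], height=0
  node 44: h_left=-1, h_right=0, diff=1 [OK], height=1
  node 43: h_left=-1, h_right=1, diff=2 [FAIL (|-1-1|=2 > 1)], height=2
  node 26: h_left=-1, h_right=2, diff=3 [FAIL (|-1-2|=3 > 1)], height=3
  node 22: h_left=-1, h_right=3, diff=4 [FAIL (|-1-3|=4 > 1)], height=4
  node 18: h_left=-1, h_right=4, diff=5 [FAIL (|-1-4|=5 > 1)], height=5
  node 14: h_left=-1, h_right=5, diff=6 [FAIL (|-1-5|=6 > 1)], height=6
  node 13: h_left=-1, h_right=6, diff=7 [FAIL (|-1-6|=7 > 1)], height=7
  node 9: h_left=-1, h_right=7, diff=8 [FAIL (|-1-7|=8 > 1)], height=8
  node 7: h_left=-1, h_right=8, diff=9 [FAIL (|-1-8|=9 > 1)], height=9
  node 2: h_left=-1, h_right=9, diff=10 [FAIL (|-1-9|=10 > 1)], height=10
Node 43 violates the condition: |-1 - 1| = 2 > 1.
Result: Not balanced


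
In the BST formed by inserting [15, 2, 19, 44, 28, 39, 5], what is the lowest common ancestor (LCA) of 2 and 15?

Tree insertion order: [15, 2, 19, 44, 28, 39, 5]
Tree (level-order array): [15, 2, 19, None, 5, None, 44, None, None, 28, None, None, 39]
In a BST, the LCA of p=2, q=15 is the first node v on the
root-to-leaf path with p <= v <= q (go left if both < v, right if both > v).
Walk from root:
  at 15: 2 <= 15 <= 15, this is the LCA
LCA = 15


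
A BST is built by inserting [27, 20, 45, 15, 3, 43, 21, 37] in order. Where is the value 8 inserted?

Starting tree (level order): [27, 20, 45, 15, 21, 43, None, 3, None, None, None, 37]
Insertion path: 27 -> 20 -> 15 -> 3
Result: insert 8 as right child of 3
Final tree (level order): [27, 20, 45, 15, 21, 43, None, 3, None, None, None, 37, None, None, 8]


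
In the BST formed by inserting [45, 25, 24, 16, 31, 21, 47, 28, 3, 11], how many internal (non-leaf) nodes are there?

Tree built from: [45, 25, 24, 16, 31, 21, 47, 28, 3, 11]
Tree (level-order array): [45, 25, 47, 24, 31, None, None, 16, None, 28, None, 3, 21, None, None, None, 11]
Rule: An internal node has at least one child.
Per-node child counts:
  node 45: 2 child(ren)
  node 25: 2 child(ren)
  node 24: 1 child(ren)
  node 16: 2 child(ren)
  node 3: 1 child(ren)
  node 11: 0 child(ren)
  node 21: 0 child(ren)
  node 31: 1 child(ren)
  node 28: 0 child(ren)
  node 47: 0 child(ren)
Matching nodes: [45, 25, 24, 16, 3, 31]
Count of internal (non-leaf) nodes: 6


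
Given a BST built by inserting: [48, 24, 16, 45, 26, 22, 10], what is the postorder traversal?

Tree insertion order: [48, 24, 16, 45, 26, 22, 10]
Tree (level-order array): [48, 24, None, 16, 45, 10, 22, 26]
Postorder traversal: [10, 22, 16, 26, 45, 24, 48]


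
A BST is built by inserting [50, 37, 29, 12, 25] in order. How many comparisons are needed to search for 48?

Search path for 48: 50 -> 37
Found: False
Comparisons: 2


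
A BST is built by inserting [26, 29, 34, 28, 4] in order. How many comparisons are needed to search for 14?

Search path for 14: 26 -> 4
Found: False
Comparisons: 2


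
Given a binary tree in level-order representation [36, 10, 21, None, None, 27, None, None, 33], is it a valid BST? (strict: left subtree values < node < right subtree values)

Level-order array: [36, 10, 21, None, None, 27, None, None, 33]
Validate using subtree bounds (lo, hi): at each node, require lo < value < hi,
then recurse left with hi=value and right with lo=value.
Preorder trace (stopping at first violation):
  at node 36 with bounds (-inf, +inf): OK
  at node 10 with bounds (-inf, 36): OK
  at node 21 with bounds (36, +inf): VIOLATION
Node 21 violates its bound: not (36 < 21 < +inf).
Result: Not a valid BST


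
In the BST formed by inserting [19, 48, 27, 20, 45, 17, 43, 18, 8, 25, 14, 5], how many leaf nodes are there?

Tree built from: [19, 48, 27, 20, 45, 17, 43, 18, 8, 25, 14, 5]
Tree (level-order array): [19, 17, 48, 8, 18, 27, None, 5, 14, None, None, 20, 45, None, None, None, None, None, 25, 43]
Rule: A leaf has 0 children.
Per-node child counts:
  node 19: 2 child(ren)
  node 17: 2 child(ren)
  node 8: 2 child(ren)
  node 5: 0 child(ren)
  node 14: 0 child(ren)
  node 18: 0 child(ren)
  node 48: 1 child(ren)
  node 27: 2 child(ren)
  node 20: 1 child(ren)
  node 25: 0 child(ren)
  node 45: 1 child(ren)
  node 43: 0 child(ren)
Matching nodes: [5, 14, 18, 25, 43]
Count of leaf nodes: 5


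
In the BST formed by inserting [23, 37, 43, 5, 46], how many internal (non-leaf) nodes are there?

Tree built from: [23, 37, 43, 5, 46]
Tree (level-order array): [23, 5, 37, None, None, None, 43, None, 46]
Rule: An internal node has at least one child.
Per-node child counts:
  node 23: 2 child(ren)
  node 5: 0 child(ren)
  node 37: 1 child(ren)
  node 43: 1 child(ren)
  node 46: 0 child(ren)
Matching nodes: [23, 37, 43]
Count of internal (non-leaf) nodes: 3


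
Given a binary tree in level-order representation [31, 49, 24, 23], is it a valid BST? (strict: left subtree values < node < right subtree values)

Level-order array: [31, 49, 24, 23]
Validate using subtree bounds (lo, hi): at each node, require lo < value < hi,
then recurse left with hi=value and right with lo=value.
Preorder trace (stopping at first violation):
  at node 31 with bounds (-inf, +inf): OK
  at node 49 with bounds (-inf, 31): VIOLATION
Node 49 violates its bound: not (-inf < 49 < 31).
Result: Not a valid BST


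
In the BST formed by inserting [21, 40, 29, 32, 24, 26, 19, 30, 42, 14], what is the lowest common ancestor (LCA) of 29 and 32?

Tree insertion order: [21, 40, 29, 32, 24, 26, 19, 30, 42, 14]
Tree (level-order array): [21, 19, 40, 14, None, 29, 42, None, None, 24, 32, None, None, None, 26, 30]
In a BST, the LCA of p=29, q=32 is the first node v on the
root-to-leaf path with p <= v <= q (go left if both < v, right if both > v).
Walk from root:
  at 21: both 29 and 32 > 21, go right
  at 40: both 29 and 32 < 40, go left
  at 29: 29 <= 29 <= 32, this is the LCA
LCA = 29


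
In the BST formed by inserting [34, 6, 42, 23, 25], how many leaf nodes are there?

Tree built from: [34, 6, 42, 23, 25]
Tree (level-order array): [34, 6, 42, None, 23, None, None, None, 25]
Rule: A leaf has 0 children.
Per-node child counts:
  node 34: 2 child(ren)
  node 6: 1 child(ren)
  node 23: 1 child(ren)
  node 25: 0 child(ren)
  node 42: 0 child(ren)
Matching nodes: [25, 42]
Count of leaf nodes: 2


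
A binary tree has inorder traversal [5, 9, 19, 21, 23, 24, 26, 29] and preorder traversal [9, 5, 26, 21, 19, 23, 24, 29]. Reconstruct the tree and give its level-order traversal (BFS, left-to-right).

Inorder:  [5, 9, 19, 21, 23, 24, 26, 29]
Preorder: [9, 5, 26, 21, 19, 23, 24, 29]
Algorithm: preorder visits root first, so consume preorder in order;
for each root, split the current inorder slice at that value into
left-subtree inorder and right-subtree inorder, then recurse.
Recursive splits:
  root=9; inorder splits into left=[5], right=[19, 21, 23, 24, 26, 29]
  root=5; inorder splits into left=[], right=[]
  root=26; inorder splits into left=[19, 21, 23, 24], right=[29]
  root=21; inorder splits into left=[19], right=[23, 24]
  root=19; inorder splits into left=[], right=[]
  root=23; inorder splits into left=[], right=[24]
  root=24; inorder splits into left=[], right=[]
  root=29; inorder splits into left=[], right=[]
Reconstructed level-order: [9, 5, 26, 21, 29, 19, 23, 24]


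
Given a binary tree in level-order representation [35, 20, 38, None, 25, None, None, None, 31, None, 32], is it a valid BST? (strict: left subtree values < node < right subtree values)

Level-order array: [35, 20, 38, None, 25, None, None, None, 31, None, 32]
Validate using subtree bounds (lo, hi): at each node, require lo < value < hi,
then recurse left with hi=value and right with lo=value.
Preorder trace (stopping at first violation):
  at node 35 with bounds (-inf, +inf): OK
  at node 20 with bounds (-inf, 35): OK
  at node 25 with bounds (20, 35): OK
  at node 31 with bounds (25, 35): OK
  at node 32 with bounds (31, 35): OK
  at node 38 with bounds (35, +inf): OK
No violation found at any node.
Result: Valid BST


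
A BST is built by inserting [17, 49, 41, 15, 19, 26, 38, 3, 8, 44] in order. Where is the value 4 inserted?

Starting tree (level order): [17, 15, 49, 3, None, 41, None, None, 8, 19, 44, None, None, None, 26, None, None, None, 38]
Insertion path: 17 -> 15 -> 3 -> 8
Result: insert 4 as left child of 8
Final tree (level order): [17, 15, 49, 3, None, 41, None, None, 8, 19, 44, 4, None, None, 26, None, None, None, None, None, 38]


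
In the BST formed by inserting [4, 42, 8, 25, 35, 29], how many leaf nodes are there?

Tree built from: [4, 42, 8, 25, 35, 29]
Tree (level-order array): [4, None, 42, 8, None, None, 25, None, 35, 29]
Rule: A leaf has 0 children.
Per-node child counts:
  node 4: 1 child(ren)
  node 42: 1 child(ren)
  node 8: 1 child(ren)
  node 25: 1 child(ren)
  node 35: 1 child(ren)
  node 29: 0 child(ren)
Matching nodes: [29]
Count of leaf nodes: 1


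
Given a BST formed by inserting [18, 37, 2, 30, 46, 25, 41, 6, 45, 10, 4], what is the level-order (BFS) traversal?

Tree insertion order: [18, 37, 2, 30, 46, 25, 41, 6, 45, 10, 4]
Tree (level-order array): [18, 2, 37, None, 6, 30, 46, 4, 10, 25, None, 41, None, None, None, None, None, None, None, None, 45]
BFS from the root, enqueuing left then right child of each popped node:
  queue [18] -> pop 18, enqueue [2, 37], visited so far: [18]
  queue [2, 37] -> pop 2, enqueue [6], visited so far: [18, 2]
  queue [37, 6] -> pop 37, enqueue [30, 46], visited so far: [18, 2, 37]
  queue [6, 30, 46] -> pop 6, enqueue [4, 10], visited so far: [18, 2, 37, 6]
  queue [30, 46, 4, 10] -> pop 30, enqueue [25], visited so far: [18, 2, 37, 6, 30]
  queue [46, 4, 10, 25] -> pop 46, enqueue [41], visited so far: [18, 2, 37, 6, 30, 46]
  queue [4, 10, 25, 41] -> pop 4, enqueue [none], visited so far: [18, 2, 37, 6, 30, 46, 4]
  queue [10, 25, 41] -> pop 10, enqueue [none], visited so far: [18, 2, 37, 6, 30, 46, 4, 10]
  queue [25, 41] -> pop 25, enqueue [none], visited so far: [18, 2, 37, 6, 30, 46, 4, 10, 25]
  queue [41] -> pop 41, enqueue [45], visited so far: [18, 2, 37, 6, 30, 46, 4, 10, 25, 41]
  queue [45] -> pop 45, enqueue [none], visited so far: [18, 2, 37, 6, 30, 46, 4, 10, 25, 41, 45]
Result: [18, 2, 37, 6, 30, 46, 4, 10, 25, 41, 45]


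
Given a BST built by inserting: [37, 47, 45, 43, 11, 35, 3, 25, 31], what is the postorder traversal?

Tree insertion order: [37, 47, 45, 43, 11, 35, 3, 25, 31]
Tree (level-order array): [37, 11, 47, 3, 35, 45, None, None, None, 25, None, 43, None, None, 31]
Postorder traversal: [3, 31, 25, 35, 11, 43, 45, 47, 37]


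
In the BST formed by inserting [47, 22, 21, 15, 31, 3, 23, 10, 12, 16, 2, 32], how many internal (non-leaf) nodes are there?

Tree built from: [47, 22, 21, 15, 31, 3, 23, 10, 12, 16, 2, 32]
Tree (level-order array): [47, 22, None, 21, 31, 15, None, 23, 32, 3, 16, None, None, None, None, 2, 10, None, None, None, None, None, 12]
Rule: An internal node has at least one child.
Per-node child counts:
  node 47: 1 child(ren)
  node 22: 2 child(ren)
  node 21: 1 child(ren)
  node 15: 2 child(ren)
  node 3: 2 child(ren)
  node 2: 0 child(ren)
  node 10: 1 child(ren)
  node 12: 0 child(ren)
  node 16: 0 child(ren)
  node 31: 2 child(ren)
  node 23: 0 child(ren)
  node 32: 0 child(ren)
Matching nodes: [47, 22, 21, 15, 3, 10, 31]
Count of internal (non-leaf) nodes: 7


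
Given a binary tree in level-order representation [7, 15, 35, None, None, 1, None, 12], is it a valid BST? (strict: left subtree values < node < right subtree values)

Level-order array: [7, 15, 35, None, None, 1, None, 12]
Validate using subtree bounds (lo, hi): at each node, require lo < value < hi,
then recurse left with hi=value and right with lo=value.
Preorder trace (stopping at first violation):
  at node 7 with bounds (-inf, +inf): OK
  at node 15 with bounds (-inf, 7): VIOLATION
Node 15 violates its bound: not (-inf < 15 < 7).
Result: Not a valid BST


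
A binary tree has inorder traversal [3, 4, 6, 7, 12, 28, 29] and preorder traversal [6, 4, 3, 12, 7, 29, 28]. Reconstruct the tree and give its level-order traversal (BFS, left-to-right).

Inorder:  [3, 4, 6, 7, 12, 28, 29]
Preorder: [6, 4, 3, 12, 7, 29, 28]
Algorithm: preorder visits root first, so consume preorder in order;
for each root, split the current inorder slice at that value into
left-subtree inorder and right-subtree inorder, then recurse.
Recursive splits:
  root=6; inorder splits into left=[3, 4], right=[7, 12, 28, 29]
  root=4; inorder splits into left=[3], right=[]
  root=3; inorder splits into left=[], right=[]
  root=12; inorder splits into left=[7], right=[28, 29]
  root=7; inorder splits into left=[], right=[]
  root=29; inorder splits into left=[28], right=[]
  root=28; inorder splits into left=[], right=[]
Reconstructed level-order: [6, 4, 12, 3, 7, 29, 28]


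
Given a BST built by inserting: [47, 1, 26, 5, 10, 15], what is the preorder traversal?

Tree insertion order: [47, 1, 26, 5, 10, 15]
Tree (level-order array): [47, 1, None, None, 26, 5, None, None, 10, None, 15]
Preorder traversal: [47, 1, 26, 5, 10, 15]


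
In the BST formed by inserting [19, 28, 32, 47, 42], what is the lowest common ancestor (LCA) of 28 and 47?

Tree insertion order: [19, 28, 32, 47, 42]
Tree (level-order array): [19, None, 28, None, 32, None, 47, 42]
In a BST, the LCA of p=28, q=47 is the first node v on the
root-to-leaf path with p <= v <= q (go left if both < v, right if both > v).
Walk from root:
  at 19: both 28 and 47 > 19, go right
  at 28: 28 <= 28 <= 47, this is the LCA
LCA = 28


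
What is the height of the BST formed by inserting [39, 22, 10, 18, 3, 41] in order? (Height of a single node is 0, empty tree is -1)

Insertion order: [39, 22, 10, 18, 3, 41]
Tree (level-order array): [39, 22, 41, 10, None, None, None, 3, 18]
Compute height bottom-up (empty subtree = -1):
  height(3) = 1 + max(-1, -1) = 0
  height(18) = 1 + max(-1, -1) = 0
  height(10) = 1 + max(0, 0) = 1
  height(22) = 1 + max(1, -1) = 2
  height(41) = 1 + max(-1, -1) = 0
  height(39) = 1 + max(2, 0) = 3
Height = 3


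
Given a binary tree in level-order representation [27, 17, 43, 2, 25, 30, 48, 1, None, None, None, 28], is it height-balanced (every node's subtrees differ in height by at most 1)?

Tree (level-order array): [27, 17, 43, 2, 25, 30, 48, 1, None, None, None, 28]
Definition: a tree is height-balanced if, at every node, |h(left) - h(right)| <= 1 (empty subtree has height -1).
Bottom-up per-node check:
  node 1: h_left=-1, h_right=-1, diff=0 [OK], height=0
  node 2: h_left=0, h_right=-1, diff=1 [OK], height=1
  node 25: h_left=-1, h_right=-1, diff=0 [OK], height=0
  node 17: h_left=1, h_right=0, diff=1 [OK], height=2
  node 28: h_left=-1, h_right=-1, diff=0 [OK], height=0
  node 30: h_left=0, h_right=-1, diff=1 [OK], height=1
  node 48: h_left=-1, h_right=-1, diff=0 [OK], height=0
  node 43: h_left=1, h_right=0, diff=1 [OK], height=2
  node 27: h_left=2, h_right=2, diff=0 [OK], height=3
All nodes satisfy the balance condition.
Result: Balanced


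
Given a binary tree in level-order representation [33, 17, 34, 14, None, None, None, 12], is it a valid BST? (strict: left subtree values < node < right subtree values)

Level-order array: [33, 17, 34, 14, None, None, None, 12]
Validate using subtree bounds (lo, hi): at each node, require lo < value < hi,
then recurse left with hi=value and right with lo=value.
Preorder trace (stopping at first violation):
  at node 33 with bounds (-inf, +inf): OK
  at node 17 with bounds (-inf, 33): OK
  at node 14 with bounds (-inf, 17): OK
  at node 12 with bounds (-inf, 14): OK
  at node 34 with bounds (33, +inf): OK
No violation found at any node.
Result: Valid BST


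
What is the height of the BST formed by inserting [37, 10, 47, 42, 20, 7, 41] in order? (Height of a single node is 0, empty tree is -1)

Insertion order: [37, 10, 47, 42, 20, 7, 41]
Tree (level-order array): [37, 10, 47, 7, 20, 42, None, None, None, None, None, 41]
Compute height bottom-up (empty subtree = -1):
  height(7) = 1 + max(-1, -1) = 0
  height(20) = 1 + max(-1, -1) = 0
  height(10) = 1 + max(0, 0) = 1
  height(41) = 1 + max(-1, -1) = 0
  height(42) = 1 + max(0, -1) = 1
  height(47) = 1 + max(1, -1) = 2
  height(37) = 1 + max(1, 2) = 3
Height = 3


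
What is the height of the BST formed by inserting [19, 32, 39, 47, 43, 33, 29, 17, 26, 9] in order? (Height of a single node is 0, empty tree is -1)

Insertion order: [19, 32, 39, 47, 43, 33, 29, 17, 26, 9]
Tree (level-order array): [19, 17, 32, 9, None, 29, 39, None, None, 26, None, 33, 47, None, None, None, None, 43]
Compute height bottom-up (empty subtree = -1):
  height(9) = 1 + max(-1, -1) = 0
  height(17) = 1 + max(0, -1) = 1
  height(26) = 1 + max(-1, -1) = 0
  height(29) = 1 + max(0, -1) = 1
  height(33) = 1 + max(-1, -1) = 0
  height(43) = 1 + max(-1, -1) = 0
  height(47) = 1 + max(0, -1) = 1
  height(39) = 1 + max(0, 1) = 2
  height(32) = 1 + max(1, 2) = 3
  height(19) = 1 + max(1, 3) = 4
Height = 4


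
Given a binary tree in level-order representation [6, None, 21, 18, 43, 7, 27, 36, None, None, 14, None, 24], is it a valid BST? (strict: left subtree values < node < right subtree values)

Level-order array: [6, None, 21, 18, 43, 7, 27, 36, None, None, 14, None, 24]
Validate using subtree bounds (lo, hi): at each node, require lo < value < hi,
then recurse left with hi=value and right with lo=value.
Preorder trace (stopping at first violation):
  at node 6 with bounds (-inf, +inf): OK
  at node 21 with bounds (6, +inf): OK
  at node 18 with bounds (6, 21): OK
  at node 7 with bounds (6, 18): OK
  at node 14 with bounds (7, 18): OK
  at node 27 with bounds (18, 21): VIOLATION
Node 27 violates its bound: not (18 < 27 < 21).
Result: Not a valid BST


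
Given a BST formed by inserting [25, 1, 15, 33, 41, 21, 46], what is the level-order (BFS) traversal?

Tree insertion order: [25, 1, 15, 33, 41, 21, 46]
Tree (level-order array): [25, 1, 33, None, 15, None, 41, None, 21, None, 46]
BFS from the root, enqueuing left then right child of each popped node:
  queue [25] -> pop 25, enqueue [1, 33], visited so far: [25]
  queue [1, 33] -> pop 1, enqueue [15], visited so far: [25, 1]
  queue [33, 15] -> pop 33, enqueue [41], visited so far: [25, 1, 33]
  queue [15, 41] -> pop 15, enqueue [21], visited so far: [25, 1, 33, 15]
  queue [41, 21] -> pop 41, enqueue [46], visited so far: [25, 1, 33, 15, 41]
  queue [21, 46] -> pop 21, enqueue [none], visited so far: [25, 1, 33, 15, 41, 21]
  queue [46] -> pop 46, enqueue [none], visited so far: [25, 1, 33, 15, 41, 21, 46]
Result: [25, 1, 33, 15, 41, 21, 46]


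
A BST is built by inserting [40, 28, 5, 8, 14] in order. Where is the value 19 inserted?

Starting tree (level order): [40, 28, None, 5, None, None, 8, None, 14]
Insertion path: 40 -> 28 -> 5 -> 8 -> 14
Result: insert 19 as right child of 14
Final tree (level order): [40, 28, None, 5, None, None, 8, None, 14, None, 19]


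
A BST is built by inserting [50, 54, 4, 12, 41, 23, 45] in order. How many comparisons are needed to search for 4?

Search path for 4: 50 -> 4
Found: True
Comparisons: 2


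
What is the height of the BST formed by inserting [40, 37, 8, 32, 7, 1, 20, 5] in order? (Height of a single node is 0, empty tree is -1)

Insertion order: [40, 37, 8, 32, 7, 1, 20, 5]
Tree (level-order array): [40, 37, None, 8, None, 7, 32, 1, None, 20, None, None, 5]
Compute height bottom-up (empty subtree = -1):
  height(5) = 1 + max(-1, -1) = 0
  height(1) = 1 + max(-1, 0) = 1
  height(7) = 1 + max(1, -1) = 2
  height(20) = 1 + max(-1, -1) = 0
  height(32) = 1 + max(0, -1) = 1
  height(8) = 1 + max(2, 1) = 3
  height(37) = 1 + max(3, -1) = 4
  height(40) = 1 + max(4, -1) = 5
Height = 5


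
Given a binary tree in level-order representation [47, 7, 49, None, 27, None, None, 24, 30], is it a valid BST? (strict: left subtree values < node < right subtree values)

Level-order array: [47, 7, 49, None, 27, None, None, 24, 30]
Validate using subtree bounds (lo, hi): at each node, require lo < value < hi,
then recurse left with hi=value and right with lo=value.
Preorder trace (stopping at first violation):
  at node 47 with bounds (-inf, +inf): OK
  at node 7 with bounds (-inf, 47): OK
  at node 27 with bounds (7, 47): OK
  at node 24 with bounds (7, 27): OK
  at node 30 with bounds (27, 47): OK
  at node 49 with bounds (47, +inf): OK
No violation found at any node.
Result: Valid BST


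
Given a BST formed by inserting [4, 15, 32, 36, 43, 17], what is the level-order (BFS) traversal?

Tree insertion order: [4, 15, 32, 36, 43, 17]
Tree (level-order array): [4, None, 15, None, 32, 17, 36, None, None, None, 43]
BFS from the root, enqueuing left then right child of each popped node:
  queue [4] -> pop 4, enqueue [15], visited so far: [4]
  queue [15] -> pop 15, enqueue [32], visited so far: [4, 15]
  queue [32] -> pop 32, enqueue [17, 36], visited so far: [4, 15, 32]
  queue [17, 36] -> pop 17, enqueue [none], visited so far: [4, 15, 32, 17]
  queue [36] -> pop 36, enqueue [43], visited so far: [4, 15, 32, 17, 36]
  queue [43] -> pop 43, enqueue [none], visited so far: [4, 15, 32, 17, 36, 43]
Result: [4, 15, 32, 17, 36, 43]


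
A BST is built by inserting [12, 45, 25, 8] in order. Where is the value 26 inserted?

Starting tree (level order): [12, 8, 45, None, None, 25]
Insertion path: 12 -> 45 -> 25
Result: insert 26 as right child of 25
Final tree (level order): [12, 8, 45, None, None, 25, None, None, 26]


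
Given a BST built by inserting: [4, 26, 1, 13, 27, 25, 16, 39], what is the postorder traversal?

Tree insertion order: [4, 26, 1, 13, 27, 25, 16, 39]
Tree (level-order array): [4, 1, 26, None, None, 13, 27, None, 25, None, 39, 16]
Postorder traversal: [1, 16, 25, 13, 39, 27, 26, 4]


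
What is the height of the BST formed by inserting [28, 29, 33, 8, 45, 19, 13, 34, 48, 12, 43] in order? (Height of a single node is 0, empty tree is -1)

Insertion order: [28, 29, 33, 8, 45, 19, 13, 34, 48, 12, 43]
Tree (level-order array): [28, 8, 29, None, 19, None, 33, 13, None, None, 45, 12, None, 34, 48, None, None, None, 43]
Compute height bottom-up (empty subtree = -1):
  height(12) = 1 + max(-1, -1) = 0
  height(13) = 1 + max(0, -1) = 1
  height(19) = 1 + max(1, -1) = 2
  height(8) = 1 + max(-1, 2) = 3
  height(43) = 1 + max(-1, -1) = 0
  height(34) = 1 + max(-1, 0) = 1
  height(48) = 1 + max(-1, -1) = 0
  height(45) = 1 + max(1, 0) = 2
  height(33) = 1 + max(-1, 2) = 3
  height(29) = 1 + max(-1, 3) = 4
  height(28) = 1 + max(3, 4) = 5
Height = 5


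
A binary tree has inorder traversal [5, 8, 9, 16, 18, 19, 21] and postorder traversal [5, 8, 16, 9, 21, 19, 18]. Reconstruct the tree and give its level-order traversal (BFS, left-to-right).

Inorder:   [5, 8, 9, 16, 18, 19, 21]
Postorder: [5, 8, 16, 9, 21, 19, 18]
Algorithm: postorder visits root last, so walk postorder right-to-left;
each value is the root of the current inorder slice — split it at that
value, recurse on the right subtree first, then the left.
Recursive splits:
  root=18; inorder splits into left=[5, 8, 9, 16], right=[19, 21]
  root=19; inorder splits into left=[], right=[21]
  root=21; inorder splits into left=[], right=[]
  root=9; inorder splits into left=[5, 8], right=[16]
  root=16; inorder splits into left=[], right=[]
  root=8; inorder splits into left=[5], right=[]
  root=5; inorder splits into left=[], right=[]
Reconstructed level-order: [18, 9, 19, 8, 16, 21, 5]


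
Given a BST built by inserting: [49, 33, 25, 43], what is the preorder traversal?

Tree insertion order: [49, 33, 25, 43]
Tree (level-order array): [49, 33, None, 25, 43]
Preorder traversal: [49, 33, 25, 43]


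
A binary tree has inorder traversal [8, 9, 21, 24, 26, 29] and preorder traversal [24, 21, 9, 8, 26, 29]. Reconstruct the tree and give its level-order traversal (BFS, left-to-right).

Inorder:  [8, 9, 21, 24, 26, 29]
Preorder: [24, 21, 9, 8, 26, 29]
Algorithm: preorder visits root first, so consume preorder in order;
for each root, split the current inorder slice at that value into
left-subtree inorder and right-subtree inorder, then recurse.
Recursive splits:
  root=24; inorder splits into left=[8, 9, 21], right=[26, 29]
  root=21; inorder splits into left=[8, 9], right=[]
  root=9; inorder splits into left=[8], right=[]
  root=8; inorder splits into left=[], right=[]
  root=26; inorder splits into left=[], right=[29]
  root=29; inorder splits into left=[], right=[]
Reconstructed level-order: [24, 21, 26, 9, 29, 8]


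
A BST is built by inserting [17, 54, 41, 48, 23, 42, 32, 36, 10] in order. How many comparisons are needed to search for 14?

Search path for 14: 17 -> 10
Found: False
Comparisons: 2


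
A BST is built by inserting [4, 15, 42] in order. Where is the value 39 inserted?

Starting tree (level order): [4, None, 15, None, 42]
Insertion path: 4 -> 15 -> 42
Result: insert 39 as left child of 42
Final tree (level order): [4, None, 15, None, 42, 39]


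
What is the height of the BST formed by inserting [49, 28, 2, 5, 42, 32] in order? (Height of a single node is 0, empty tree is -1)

Insertion order: [49, 28, 2, 5, 42, 32]
Tree (level-order array): [49, 28, None, 2, 42, None, 5, 32]
Compute height bottom-up (empty subtree = -1):
  height(5) = 1 + max(-1, -1) = 0
  height(2) = 1 + max(-1, 0) = 1
  height(32) = 1 + max(-1, -1) = 0
  height(42) = 1 + max(0, -1) = 1
  height(28) = 1 + max(1, 1) = 2
  height(49) = 1 + max(2, -1) = 3
Height = 3


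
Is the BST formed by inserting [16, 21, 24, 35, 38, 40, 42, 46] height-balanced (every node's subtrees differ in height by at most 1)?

Tree (level-order array): [16, None, 21, None, 24, None, 35, None, 38, None, 40, None, 42, None, 46]
Definition: a tree is height-balanced if, at every node, |h(left) - h(right)| <= 1 (empty subtree has height -1).
Bottom-up per-node check:
  node 46: h_left=-1, h_right=-1, diff=0 [OK], height=0
  node 42: h_left=-1, h_right=0, diff=1 [OK], height=1
  node 40: h_left=-1, h_right=1, diff=2 [FAIL (|-1-1|=2 > 1)], height=2
  node 38: h_left=-1, h_right=2, diff=3 [FAIL (|-1-2|=3 > 1)], height=3
  node 35: h_left=-1, h_right=3, diff=4 [FAIL (|-1-3|=4 > 1)], height=4
  node 24: h_left=-1, h_right=4, diff=5 [FAIL (|-1-4|=5 > 1)], height=5
  node 21: h_left=-1, h_right=5, diff=6 [FAIL (|-1-5|=6 > 1)], height=6
  node 16: h_left=-1, h_right=6, diff=7 [FAIL (|-1-6|=7 > 1)], height=7
Node 40 violates the condition: |-1 - 1| = 2 > 1.
Result: Not balanced


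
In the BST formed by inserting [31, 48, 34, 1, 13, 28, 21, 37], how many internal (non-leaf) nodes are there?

Tree built from: [31, 48, 34, 1, 13, 28, 21, 37]
Tree (level-order array): [31, 1, 48, None, 13, 34, None, None, 28, None, 37, 21]
Rule: An internal node has at least one child.
Per-node child counts:
  node 31: 2 child(ren)
  node 1: 1 child(ren)
  node 13: 1 child(ren)
  node 28: 1 child(ren)
  node 21: 0 child(ren)
  node 48: 1 child(ren)
  node 34: 1 child(ren)
  node 37: 0 child(ren)
Matching nodes: [31, 1, 13, 28, 48, 34]
Count of internal (non-leaf) nodes: 6


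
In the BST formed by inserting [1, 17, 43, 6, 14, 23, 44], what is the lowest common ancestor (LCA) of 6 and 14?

Tree insertion order: [1, 17, 43, 6, 14, 23, 44]
Tree (level-order array): [1, None, 17, 6, 43, None, 14, 23, 44]
In a BST, the LCA of p=6, q=14 is the first node v on the
root-to-leaf path with p <= v <= q (go left if both < v, right if both > v).
Walk from root:
  at 1: both 6 and 14 > 1, go right
  at 17: both 6 and 14 < 17, go left
  at 6: 6 <= 6 <= 14, this is the LCA
LCA = 6


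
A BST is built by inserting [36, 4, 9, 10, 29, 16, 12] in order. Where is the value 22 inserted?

Starting tree (level order): [36, 4, None, None, 9, None, 10, None, 29, 16, None, 12]
Insertion path: 36 -> 4 -> 9 -> 10 -> 29 -> 16
Result: insert 22 as right child of 16
Final tree (level order): [36, 4, None, None, 9, None, 10, None, 29, 16, None, 12, 22]


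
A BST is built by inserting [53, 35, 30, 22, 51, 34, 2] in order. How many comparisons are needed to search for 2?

Search path for 2: 53 -> 35 -> 30 -> 22 -> 2
Found: True
Comparisons: 5


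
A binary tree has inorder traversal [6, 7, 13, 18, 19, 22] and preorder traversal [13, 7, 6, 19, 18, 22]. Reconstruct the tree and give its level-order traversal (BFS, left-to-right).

Inorder:  [6, 7, 13, 18, 19, 22]
Preorder: [13, 7, 6, 19, 18, 22]
Algorithm: preorder visits root first, so consume preorder in order;
for each root, split the current inorder slice at that value into
left-subtree inorder and right-subtree inorder, then recurse.
Recursive splits:
  root=13; inorder splits into left=[6, 7], right=[18, 19, 22]
  root=7; inorder splits into left=[6], right=[]
  root=6; inorder splits into left=[], right=[]
  root=19; inorder splits into left=[18], right=[22]
  root=18; inorder splits into left=[], right=[]
  root=22; inorder splits into left=[], right=[]
Reconstructed level-order: [13, 7, 19, 6, 18, 22]


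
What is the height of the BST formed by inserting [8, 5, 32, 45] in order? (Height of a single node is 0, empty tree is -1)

Insertion order: [8, 5, 32, 45]
Tree (level-order array): [8, 5, 32, None, None, None, 45]
Compute height bottom-up (empty subtree = -1):
  height(5) = 1 + max(-1, -1) = 0
  height(45) = 1 + max(-1, -1) = 0
  height(32) = 1 + max(-1, 0) = 1
  height(8) = 1 + max(0, 1) = 2
Height = 2


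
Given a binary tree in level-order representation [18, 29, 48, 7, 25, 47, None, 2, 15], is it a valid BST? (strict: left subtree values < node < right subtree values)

Level-order array: [18, 29, 48, 7, 25, 47, None, 2, 15]
Validate using subtree bounds (lo, hi): at each node, require lo < value < hi,
then recurse left with hi=value and right with lo=value.
Preorder trace (stopping at first violation):
  at node 18 with bounds (-inf, +inf): OK
  at node 29 with bounds (-inf, 18): VIOLATION
Node 29 violates its bound: not (-inf < 29 < 18).
Result: Not a valid BST


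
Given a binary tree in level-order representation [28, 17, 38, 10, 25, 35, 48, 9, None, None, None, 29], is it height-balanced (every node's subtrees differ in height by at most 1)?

Tree (level-order array): [28, 17, 38, 10, 25, 35, 48, 9, None, None, None, 29]
Definition: a tree is height-balanced if, at every node, |h(left) - h(right)| <= 1 (empty subtree has height -1).
Bottom-up per-node check:
  node 9: h_left=-1, h_right=-1, diff=0 [OK], height=0
  node 10: h_left=0, h_right=-1, diff=1 [OK], height=1
  node 25: h_left=-1, h_right=-1, diff=0 [OK], height=0
  node 17: h_left=1, h_right=0, diff=1 [OK], height=2
  node 29: h_left=-1, h_right=-1, diff=0 [OK], height=0
  node 35: h_left=0, h_right=-1, diff=1 [OK], height=1
  node 48: h_left=-1, h_right=-1, diff=0 [OK], height=0
  node 38: h_left=1, h_right=0, diff=1 [OK], height=2
  node 28: h_left=2, h_right=2, diff=0 [OK], height=3
All nodes satisfy the balance condition.
Result: Balanced
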